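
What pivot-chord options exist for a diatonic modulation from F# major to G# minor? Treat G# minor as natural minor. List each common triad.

Triads in F# major: F# (I), G#m (ii), A#m (iii), B (IV), C# (V), D#m (vi), E#dim (vii°).
Triads in G# minor (natural minor): G#m (i), A#dim (ii°), B (III), C#m (iv), D#m (v), E (VI), F# (VII).
Shared triads with their functions: F# (I in F# major, VII in G# minor); G#m (ii in F# major, i in G# minor); B (IV in F# major, III in G# minor); D#m (vi in F# major, v in G# minor).

F#, G#m, B, D#m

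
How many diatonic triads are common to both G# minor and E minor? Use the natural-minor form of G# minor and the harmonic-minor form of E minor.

Diatonic triads of G# minor (natural minor): G#m (i), A#dim (ii°), B (III), C#m (iv), D#m (v), E (VI), F# (VII).
Diatonic triads of E minor (harmonic minor): Em (i), F#dim (ii°), Gaug (III+), Am (iv), B (V), C (VI), D#dim (vii°).
Matching root and quality in both lists: B.
That gives 1 common triad.

1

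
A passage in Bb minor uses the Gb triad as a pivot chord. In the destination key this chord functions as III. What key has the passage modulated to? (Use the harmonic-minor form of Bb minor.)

The numeral III denotes a major triad on scale degree 3. With Gb on degree 3, the tonic of the new key is Eb.
Degree 3 carries a major triad in natural-minor keys, so the destination is Eb minor.
Check: the diatonic triads of Eb minor (natural minor) are Ebm (i), Fdim (ii°), Gb (III), Abm (iv), Bbm (v), Cb (VI), Db (VII) — Gb is indeed III.

Eb minor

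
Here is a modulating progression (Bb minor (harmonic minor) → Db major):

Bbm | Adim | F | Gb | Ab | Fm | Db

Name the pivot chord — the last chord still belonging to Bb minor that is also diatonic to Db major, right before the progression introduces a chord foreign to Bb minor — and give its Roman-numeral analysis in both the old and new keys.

Chords diatonic to Bb minor: Bbm, Cdim, Dbaug, Ebm, F, Gb, Adim.
Reading the progression, the first chord not in that set is Ab, so the modulation leaves Bb minor there.
The chord immediately before Ab is Gb, which is diatonic to both keys: VI in Bb minor and IV in Db major.

Gb — VI in Bb minor, IV in Db major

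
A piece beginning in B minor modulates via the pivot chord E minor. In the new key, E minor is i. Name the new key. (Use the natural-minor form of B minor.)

The numeral i denotes a minor triad on scale degree 1. With E on degree 1, the tonic of the new key is E.
Degree 1 carries a minor triad in minor keys, so the destination is E minor.
Check: the diatonic triads of E minor (natural minor) are Em (i), F#dim (ii°), G (III), Am (iv), Bm (v), C (VI), D (VII) — E minor is indeed i.

E minor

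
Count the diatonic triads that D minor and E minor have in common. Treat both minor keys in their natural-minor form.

Diatonic triads of D minor (natural minor): Dm (i), Edim (ii°), F (III), Gm (iv), Am (v), Bb (VI), C (VII).
Diatonic triads of E minor (natural minor): Em (i), F#dim (ii°), G (III), Am (iv), Bm (v), C (VI), D (VII).
Matching root and quality in both lists: Am, C.
That gives 2 common triads.

2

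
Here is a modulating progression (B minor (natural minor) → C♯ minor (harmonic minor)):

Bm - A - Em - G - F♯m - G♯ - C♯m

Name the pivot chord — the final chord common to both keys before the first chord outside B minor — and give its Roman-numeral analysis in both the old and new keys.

F♯m — v in B minor, iv in C♯ minor

Chords diatonic to B minor: Bm, C♯dim, D, Em, F♯m, G, A.
Reading the progression, the first chord not in that set is G♯, so the modulation leaves B minor there.
The chord immediately before G♯ is F♯m, which is diatonic to both keys: v in B minor and iv in C♯ minor.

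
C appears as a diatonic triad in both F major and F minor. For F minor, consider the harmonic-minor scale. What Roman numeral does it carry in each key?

The scale of F major is F G A B♭ C D E; C is degree 5, and the triad built there (C-E-G) is major, so it is V.
The scale of F minor (harmonic minor) is F G A♭ B♭ C D♭ E; C is degree 5, and the triad built there (C-E-G) is major, so it is V.

V in F major; V in F minor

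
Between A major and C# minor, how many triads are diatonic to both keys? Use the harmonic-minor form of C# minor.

Diatonic triads of A major: A major (I), B minor (ii), C# minor (iii), D major (IV), E major (V), F# minor (vi), G# diminished (vii°).
Diatonic triads of C# minor (harmonic minor): C# minor (i), D# diminished (ii°), E augmented (III+), F# minor (iv), G# major (V), A major (VI), B# diminished (vii°).
Matching root and quality in both lists: A major, C# minor, F# minor.
That gives 3 common triads.

3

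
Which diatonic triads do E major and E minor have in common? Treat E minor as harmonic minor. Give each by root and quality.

B, D♯dim

Triads in E major: E (I), F♯m (ii), G♯m (iii), A (IV), B (V), C♯m (vi), D♯dim (vii°).
Triads in E minor (harmonic minor): Em (i), F♯dim (ii°), Gaug (III+), Am (iv), B (V), C (VI), D♯dim (vii°).
Shared triads with their functions: B (V in E major, V in E minor); D♯dim (vii° in E major, vii° in E minor).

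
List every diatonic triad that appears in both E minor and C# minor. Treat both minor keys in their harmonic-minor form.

Triads in E minor (harmonic minor): Em (i), F#dim (ii°), Gaug (III+), Am (iv), B (V), C (VI), D#dim (vii°).
Triads in C# minor (harmonic minor): C#m (i), D#dim (ii°), Eaug (III+), F#m (iv), G# (V), A (VI), B#dim (vii°).
Shared triads with their functions: D#dim (vii° in E minor, ii° in C# minor).

D#dim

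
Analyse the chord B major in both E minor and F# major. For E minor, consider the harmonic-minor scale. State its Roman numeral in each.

The scale of E minor (harmonic minor) is E F# G A B C D#; B is degree 5, and the triad built there (B-D#-F#) is major, so it is V.
The scale of F# major is F# G# A# B C# D# E#; B is degree 4, and the triad built there (B-D#-F#) is major, so it is IV.

V in E minor; IV in F# major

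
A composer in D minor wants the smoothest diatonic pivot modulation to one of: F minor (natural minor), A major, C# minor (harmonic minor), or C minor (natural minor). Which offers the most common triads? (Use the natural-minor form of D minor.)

C minor

Triads of D minor (natural minor): Dm (i), Edim (ii°), F (III), Gm (iv), Am (v), Bb (VI), C (VII).
F minor (natural minor) shares 0: none.
A major shares 0: none.
C# minor (harmonic minor) shares 0: none.
C minor (natural minor) shares 2: Gm, Bb.
The most common triads (2) are shared with C minor.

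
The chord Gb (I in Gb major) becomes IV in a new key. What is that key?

The numeral IV denotes a major triad on scale degree 4. With Gb on degree 4, the tonic of the new key is Db.
Degree 4 carries a major triad in major keys, so the destination is Db major.
Check: the diatonic triads of Db major are Db (I), Ebm (ii), Fm (iii), Gb (IV), Ab (V), Bbm (vi), Cdim (vii°) — Gb is indeed IV.

Db major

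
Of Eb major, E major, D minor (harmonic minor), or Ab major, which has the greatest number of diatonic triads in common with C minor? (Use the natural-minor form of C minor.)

Eb major

Triads of C minor (natural minor): C minor (i), D diminished (ii°), Eb major (III), F minor (iv), G minor (v), Ab major (VI), Bb major (VII).
Eb major shares 7: Cm, Ddim, Eb, Fm, Gm, Ab, Bb.
E major shares 0: none.
D minor (harmonic minor) shares 2: Gm, Bb.
Ab major shares 4: Cm, Eb, Fm, Ab.
The most common triads (7) are shared with Eb major.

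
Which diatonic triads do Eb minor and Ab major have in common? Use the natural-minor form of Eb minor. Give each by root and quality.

Triads in Eb minor (natural minor): Ebm (i), Fdim (ii°), Gb (III), Abm (iv), Bbm (v), Cb (VI), Db (VII).
Triads in Ab major: Ab (I), Bbm (ii), Cm (iii), Db (IV), Eb (V), Fm (vi), Gdim (vii°).
Shared triads with their functions: Bbm (v in Eb minor, ii in Ab major); Db (VII in Eb minor, IV in Ab major).

Bbm, Db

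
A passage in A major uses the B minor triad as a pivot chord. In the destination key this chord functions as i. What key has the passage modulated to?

B minor

The numeral i denotes a minor triad on scale degree 1. With B on degree 1, the tonic of the new key is B.
Degree 1 carries a minor triad in minor keys, so the destination is B minor.
Check: the diatonic triads of B minor (natural minor) are Bm (i), C#dim (ii°), D (III), Em (iv), F#m (v), G (VI), A (VII) — B minor is indeed i.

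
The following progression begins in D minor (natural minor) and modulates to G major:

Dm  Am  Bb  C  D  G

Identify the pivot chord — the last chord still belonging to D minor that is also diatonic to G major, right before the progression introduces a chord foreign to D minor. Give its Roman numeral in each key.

C — VII in D minor, IV in G major

Chords diatonic to D minor: Dm, Edim, F, Gm, Am, Bb, C.
Reading the progression, the first chord not in that set is D, so the modulation leaves D minor there.
The chord immediately before D is C, which is diatonic to both keys: VII in D minor and IV in G major.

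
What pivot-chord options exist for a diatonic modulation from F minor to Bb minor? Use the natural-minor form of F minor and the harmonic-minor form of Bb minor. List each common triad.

Triads in F minor (natural minor): Fm (i), Gdim (ii°), Ab (III), Bbm (iv), Cm (v), Db (VI), Eb (VII).
Triads in Bb minor (harmonic minor): Bbm (i), Cdim (ii°), Dbaug (III+), Ebm (iv), F (V), Gb (VI), Adim (vii°).
Shared triads with their functions: Bbm (iv in F minor, i in Bb minor).

Bbm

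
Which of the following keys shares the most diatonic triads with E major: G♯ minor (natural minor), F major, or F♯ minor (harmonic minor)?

G♯ minor

Triads of E major: E major (I), F♯ minor (ii), G♯ minor (iii), A major (IV), B major (V), C♯ minor (vi), D♯ diminished (vii°).
G♯ minor (natural minor) shares 4: E, G♯m, B, C♯m.
F major shares 0: none.
F♯ minor (harmonic minor) shares 1: F♯m.
The most common triads (4) are shared with G♯ minor.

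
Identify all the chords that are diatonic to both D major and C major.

Triads in D major: D (I), Em (ii), F#m (iii), G (IV), A (V), Bm (vi), C#dim (vii°).
Triads in C major: C (I), Dm (ii), Em (iii), F (IV), G (V), Am (vi), Bdim (vii°).
Shared triads with their functions: Em (ii in D major, iii in C major); G (IV in D major, V in C major).

Em, G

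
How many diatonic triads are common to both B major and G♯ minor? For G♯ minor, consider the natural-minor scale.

Diatonic triads of B major: B (I), C♯m (ii), D♯m (iii), E (IV), F♯ (V), G♯m (vi), A♯dim (vii°).
Diatonic triads of G♯ minor (natural minor): G♯m (i), A♯dim (ii°), B (III), C♯m (iv), D♯m (v), E (VI), F♯ (VII).
Matching root and quality in both lists: B, C♯m, D♯m, E, F♯, G♯m, A♯dim.
That gives 7 common triads.

7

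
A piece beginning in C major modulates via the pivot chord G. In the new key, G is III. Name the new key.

E minor

The numeral III denotes a major triad on scale degree 3. With G on degree 3, the tonic of the new key is E.
Degree 3 carries a major triad in natural-minor keys, so the destination is E minor.
Check: the diatonic triads of E minor (natural minor) are Em (i), F#dim (ii°), G (III), Am (iv), Bm (v), C (VI), D (VII) — G is indeed III.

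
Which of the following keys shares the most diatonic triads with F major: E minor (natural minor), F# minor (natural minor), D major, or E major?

E minor

Triads of F major: F major (I), G minor (ii), A minor (iii), Bb major (IV), C major (V), D minor (vi), E diminished (vii°).
E minor (natural minor) shares 2: Am, C.
F# minor (natural minor) shares 0: none.
D major shares 0: none.
E major shares 0: none.
The most common triads (2) are shared with E minor.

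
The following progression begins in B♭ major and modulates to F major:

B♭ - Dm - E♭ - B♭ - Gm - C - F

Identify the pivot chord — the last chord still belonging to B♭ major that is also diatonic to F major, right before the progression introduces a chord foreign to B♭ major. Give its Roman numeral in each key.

Chords diatonic to B♭ major: B♭, Cm, Dm, E♭, F, Gm, Adim.
Reading the progression, the first chord not in that set is C, so the modulation leaves B♭ major there.
The chord immediately before C is Gm, which is diatonic to both keys: vi in B♭ major and ii in F major.

Gm — vi in B♭ major, ii in F major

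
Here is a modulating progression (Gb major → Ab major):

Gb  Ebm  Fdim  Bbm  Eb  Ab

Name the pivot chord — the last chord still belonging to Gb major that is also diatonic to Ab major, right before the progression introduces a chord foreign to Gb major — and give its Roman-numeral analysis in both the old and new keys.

Chords diatonic to Gb major: Gb, Abm, Bbm, Cb, Db, Ebm, Fdim.
Reading the progression, the first chord not in that set is Eb, so the modulation leaves Gb major there.
The chord immediately before Eb is Bbm, which is diatonic to both keys: iii in Gb major and ii in Ab major.

Bbm — iii in Gb major, ii in Ab major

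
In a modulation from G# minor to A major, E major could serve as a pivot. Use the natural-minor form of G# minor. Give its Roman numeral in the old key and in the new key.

The scale of G# minor (natural minor) is G# A# B C# D# E F#; E is degree 6, and the triad built there (E-G#-B) is major, so it is VI.
The scale of A major is A B C# D E F# G#; E is degree 5, and the triad built there (E-G#-B) is major, so it is V.

VI in G# minor; V in A major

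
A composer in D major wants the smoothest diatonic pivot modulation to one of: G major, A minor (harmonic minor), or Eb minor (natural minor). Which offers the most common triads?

Triads of D major: D major (I), E minor (ii), F# minor (iii), G major (IV), A major (V), B minor (vi), C# diminished (vii°).
G major shares 4: D, Em, G, Bm.
A minor (harmonic minor) shares 0: none.
Eb minor (natural minor) shares 0: none.
The most common triads (4) are shared with G major.

G major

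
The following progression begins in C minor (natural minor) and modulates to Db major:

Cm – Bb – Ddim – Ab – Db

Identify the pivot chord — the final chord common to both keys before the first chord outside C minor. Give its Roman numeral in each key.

Ab — VI in C minor, V in Db major

Chords diatonic to C minor: Cm, Ddim, Eb, Fm, Gm, Ab, Bb.
Reading the progression, the first chord not in that set is Db, so the modulation leaves C minor there.
The chord immediately before Db is Ab, which is diatonic to both keys: VI in C minor and V in Db major.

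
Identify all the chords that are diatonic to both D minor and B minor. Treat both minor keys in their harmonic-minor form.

C#dim

Triads in D minor (harmonic minor): Dm (i), Edim (ii°), Faug (III+), Gm (iv), A (V), Bb (VI), C#dim (vii°).
Triads in B minor (harmonic minor): Bm (i), C#dim (ii°), Daug (III+), Em (iv), F# (V), G (VI), A#dim (vii°).
Shared triads with their functions: C#dim (vii° in D minor, ii° in B minor).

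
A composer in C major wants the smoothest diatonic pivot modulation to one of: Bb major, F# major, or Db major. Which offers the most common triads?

Triads of C major: C major (I), D minor (ii), E minor (iii), F major (IV), G major (V), A minor (vi), B diminished (vii°).
Bb major shares 2: Dm, F.
F# major shares 0: none.
Db major shares 0: none.
The most common triads (2) are shared with Bb major.

Bb major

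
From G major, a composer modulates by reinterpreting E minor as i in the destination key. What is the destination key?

E minor

The numeral i denotes a minor triad on scale degree 1. With E on degree 1, the tonic of the new key is E.
Degree 1 carries a minor triad in minor keys, so the destination is E minor.
Check: the diatonic triads of E minor (natural minor) are Em (i), F#dim (ii°), G (III), Am (iv), Bm (v), C (VI), D (VII) — E minor is indeed i.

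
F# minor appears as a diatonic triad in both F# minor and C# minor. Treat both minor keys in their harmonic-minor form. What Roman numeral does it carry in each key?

The scale of F# minor (harmonic minor) is F# G# A B C# D E#; F# is degree 1, and the triad built there (F#-A-C#) is minor, so it is i.
The scale of C# minor (harmonic minor) is C# D# E F# G# A B#; F# is degree 4, and the triad built there (F#-A-C#) is minor, so it is iv.

i in F# minor; iv in C# minor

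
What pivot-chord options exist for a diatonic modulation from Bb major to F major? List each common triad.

Triads in Bb major: Bb (I), Cm (ii), Dm (iii), Eb (IV), F (V), Gm (vi), Adim (vii°).
Triads in F major: F (I), Gm (ii), Am (iii), Bb (IV), C (V), Dm (vi), Edim (vii°).
Shared triads with their functions: Bb (I in Bb major, IV in F major); Dm (iii in Bb major, vi in F major); F (V in Bb major, I in F major); Gm (vi in Bb major, ii in F major).

Bb, Dm, F, Gm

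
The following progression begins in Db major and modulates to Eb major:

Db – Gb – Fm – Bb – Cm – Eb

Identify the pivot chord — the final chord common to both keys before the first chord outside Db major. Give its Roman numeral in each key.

Fm — iii in Db major, ii in Eb major

Chords diatonic to Db major: Db, Ebm, Fm, Gb, Ab, Bbm, Cdim.
Reading the progression, the first chord not in that set is Bb, so the modulation leaves Db major there.
The chord immediately before Bb is Fm, which is diatonic to both keys: iii in Db major and ii in Eb major.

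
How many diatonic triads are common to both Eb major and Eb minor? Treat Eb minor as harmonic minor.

Diatonic triads of Eb major: Eb (I), Fm (ii), Gm (iii), Ab (IV), Bb (V), Cm (vi), Ddim (vii°).
Diatonic triads of Eb minor (harmonic minor): Ebm (i), Fdim (ii°), Gbaug (III+), Abm (iv), Bb (V), Cb (VI), Ddim (vii°).
Matching root and quality in both lists: Bb, Ddim.
That gives 2 common triads.

2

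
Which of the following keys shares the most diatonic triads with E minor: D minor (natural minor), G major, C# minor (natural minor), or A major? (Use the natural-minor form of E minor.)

G major

Triads of E minor (natural minor): E minor (i), F# diminished (ii°), G major (III), A minor (iv), B minor (v), C major (VI), D major (VII).
D minor (natural minor) shares 2: Am, C.
G major shares 7: Em, F#dim, G, Am, Bm, C, D.
C# minor (natural minor) shares 0: none.
A major shares 2: Bm, D.
The most common triads (7) are shared with G major.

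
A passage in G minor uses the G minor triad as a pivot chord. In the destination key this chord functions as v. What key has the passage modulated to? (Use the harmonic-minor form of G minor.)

The numeral v denotes a minor triad on scale degree 5. With G on degree 5, the tonic of the new key is C.
Degree 5 carries a minor triad in natural-minor keys, so the destination is C minor.
Check: the diatonic triads of C minor (natural minor) are Cm (i), Ddim (ii°), Eb (III), Fm (iv), Gm (v), Ab (VI), Bb (VII) — G minor is indeed v.

C minor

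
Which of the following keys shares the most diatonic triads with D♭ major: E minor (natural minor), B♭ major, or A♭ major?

Triads of D♭ major: D♭ (I), E♭m (ii), Fm (iii), G♭ (IV), A♭ (V), B♭m (vi), Cdim (vii°).
E minor (natural minor) shares 0: none.
B♭ major shares 0: none.
A♭ major shares 4: D♭, Fm, A♭, B♭m.
The most common triads (4) are shared with A♭ major.

A♭ major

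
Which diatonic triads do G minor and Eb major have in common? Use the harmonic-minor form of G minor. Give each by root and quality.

Gm, Cm, Eb

Triads in G minor (harmonic minor): Gm (i), Adim (ii°), Bbaug (III+), Cm (iv), D (V), Eb (VI), F#dim (vii°).
Triads in Eb major: Eb (I), Fm (ii), Gm (iii), Ab (IV), Bb (V), Cm (vi), Ddim (vii°).
Shared triads with their functions: Gm (i in G minor, iii in Eb major); Cm (iv in G minor, vi in Eb major); Eb (VI in G minor, I in Eb major).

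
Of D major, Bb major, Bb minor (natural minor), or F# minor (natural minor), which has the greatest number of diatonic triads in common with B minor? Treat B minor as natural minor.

Triads of B minor (natural minor): B minor (i), C# diminished (ii°), D major (III), E minor (iv), F# minor (v), G major (VI), A major (VII).
D major shares 7: Bm, C#dim, D, Em, F#m, G, A.
Bb major shares 0: none.
Bb minor (natural minor) shares 0: none.
F# minor (natural minor) shares 4: Bm, D, F#m, A.
The most common triads (7) are shared with D major.

D major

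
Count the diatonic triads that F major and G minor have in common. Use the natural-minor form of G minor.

Diatonic triads of F major: F (I), Gm (ii), Am (iii), Bb (IV), C (V), Dm (vi), Edim (vii°).
Diatonic triads of G minor (natural minor): Gm (i), Adim (ii°), Bb (III), Cm (iv), Dm (v), Eb (VI), F (VII).
Matching root and quality in both lists: F, Gm, Bb, Dm.
That gives 4 common triads.

4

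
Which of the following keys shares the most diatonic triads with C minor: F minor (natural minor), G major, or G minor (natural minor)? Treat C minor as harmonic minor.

Triads of C minor (harmonic minor): Cm (i), Ddim (ii°), Ebaug (III+), Fm (iv), G (V), Ab (VI), Bdim (vii°).
F minor (natural minor) shares 3: Cm, Fm, Ab.
G major shares 1: G.
G minor (natural minor) shares 1: Cm.
The most common triads (3) are shared with F minor.

F minor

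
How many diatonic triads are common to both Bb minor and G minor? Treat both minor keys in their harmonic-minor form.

Diatonic triads of Bb minor (harmonic minor): Bb minor (i), C diminished (ii°), Db augmented (III+), Eb minor (iv), F major (V), Gb major (VI), A diminished (vii°).
Diatonic triads of G minor (harmonic minor): G minor (i), A diminished (ii°), Bb augmented (III+), C minor (iv), D major (V), Eb major (VI), F# diminished (vii°).
Matching root and quality in both lists: A diminished.
That gives 1 common triad.

1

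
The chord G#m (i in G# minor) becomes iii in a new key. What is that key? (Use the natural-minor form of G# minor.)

The numeral iii denotes a minor triad on scale degree 3. With G# on degree 3, the tonic of the new key is E.
Degree 3 carries a minor triad in major keys, so the destination is E major.
Check: the diatonic triads of E major are E (I), F#m (ii), G#m (iii), A (IV), B (V), C#m (vi), D#dim (vii°) — G#m is indeed iii.

E major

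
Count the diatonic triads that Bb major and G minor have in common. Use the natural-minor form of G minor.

7

Diatonic triads of Bb major: Bb (I), Cm (ii), Dm (iii), Eb (IV), F (V), Gm (vi), Adim (vii°).
Diatonic triads of G minor (natural minor): Gm (i), Adim (ii°), Bb (III), Cm (iv), Dm (v), Eb (VI), F (VII).
Matching root and quality in both lists: Bb, Cm, Dm, Eb, F, Gm, Adim.
That gives 7 common triads.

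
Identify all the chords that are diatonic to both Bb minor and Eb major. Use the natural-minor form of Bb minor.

Triads in Bb minor (natural minor): Bbm (i), Cdim (ii°), Db (III), Ebm (iv), Fm (v), Gb (VI), Ab (VII).
Triads in Eb major: Eb (I), Fm (ii), Gm (iii), Ab (IV), Bb (V), Cm (vi), Ddim (vii°).
Shared triads with their functions: Fm (v in Bb minor, ii in Eb major); Ab (VII in Bb minor, IV in Eb major).

Fm, Ab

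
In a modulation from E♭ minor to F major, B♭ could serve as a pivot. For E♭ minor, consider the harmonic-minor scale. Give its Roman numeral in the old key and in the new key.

V in E♭ minor; IV in F major

The scale of E♭ minor (harmonic minor) is E♭ F G♭ A♭ B♭ C♭ D; B♭ is degree 5, and the triad built there (B♭-D-F) is major, so it is V.
The scale of F major is F G A B♭ C D E; B♭ is degree 4, and the triad built there (B♭-D-F) is major, so it is IV.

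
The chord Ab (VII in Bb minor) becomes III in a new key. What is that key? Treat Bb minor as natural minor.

The numeral III denotes a major triad on scale degree 3. With Ab on degree 3, the tonic of the new key is F.
Degree 3 carries a major triad in natural-minor keys, so the destination is F minor.
Check: the diatonic triads of F minor (natural minor) are Fm (i), Gdim (ii°), Ab (III), Bbm (iv), Cm (v), Db (VI), Eb (VII) — Ab is indeed III.

F minor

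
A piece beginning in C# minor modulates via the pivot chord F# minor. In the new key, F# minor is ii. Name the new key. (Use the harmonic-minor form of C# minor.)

E major

The numeral ii denotes a minor triad on scale degree 2. With F# on degree 2, the tonic of the new key is E.
Degree 2 carries a minor triad in major keys, so the destination is E major.
Check: the diatonic triads of E major are E (I), F#m (ii), G#m (iii), A (IV), B (V), C#m (vi), D#dim (vii°) — F# minor is indeed ii.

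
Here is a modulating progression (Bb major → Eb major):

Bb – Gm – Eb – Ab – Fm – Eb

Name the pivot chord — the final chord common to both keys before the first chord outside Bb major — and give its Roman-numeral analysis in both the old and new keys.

Chords diatonic to Bb major: Bb, Cm, Dm, Eb, F, Gm, Adim.
Reading the progression, the first chord not in that set is Ab, so the modulation leaves Bb major there.
The chord immediately before Ab is Eb, which is diatonic to both keys: IV in Bb major and I in Eb major.

Eb — IV in Bb major, I in Eb major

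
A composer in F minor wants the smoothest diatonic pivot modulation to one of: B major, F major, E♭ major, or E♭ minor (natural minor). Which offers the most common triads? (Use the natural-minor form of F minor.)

E♭ major

Triads of F minor (natural minor): F minor (i), G diminished (ii°), A♭ major (III), B♭ minor (iv), C minor (v), D♭ major (VI), E♭ major (VII).
B major shares 0: none.
F major shares 0: none.
E♭ major shares 4: Fm, A♭, Cm, E♭.
E♭ minor (natural minor) shares 2: B♭m, D♭.
The most common triads (4) are shared with E♭ major.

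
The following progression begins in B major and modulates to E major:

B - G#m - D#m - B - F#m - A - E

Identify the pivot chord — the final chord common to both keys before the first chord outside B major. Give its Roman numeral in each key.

Chords diatonic to B major: B, C#m, D#m, E, F#, G#m, A#dim.
Reading the progression, the first chord not in that set is F#m, so the modulation leaves B major there.
The chord immediately before F#m is B, which is diatonic to both keys: I in B major and V in E major.

B — I in B major, V in E major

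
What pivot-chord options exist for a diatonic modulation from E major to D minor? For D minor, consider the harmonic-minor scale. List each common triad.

A

Triads in E major: E major (I), F# minor (ii), G# minor (iii), A major (IV), B major (V), C# minor (vi), D# diminished (vii°).
Triads in D minor (harmonic minor): D minor (i), E diminished (ii°), F augmented (III+), G minor (iv), A major (V), Bb major (VI), C# diminished (vii°).
Shared triads with their functions: A major (IV in E major, V in D minor).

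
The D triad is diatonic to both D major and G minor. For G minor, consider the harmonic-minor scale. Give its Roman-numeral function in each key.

The scale of D major is D E F# G A B C#; D is degree 1, and the triad built there (D-F#-A) is major, so it is I.
The scale of G minor (harmonic minor) is G A Bb C D Eb F#; D is degree 5, and the triad built there (D-F#-A) is major, so it is V.

I in D major; V in G minor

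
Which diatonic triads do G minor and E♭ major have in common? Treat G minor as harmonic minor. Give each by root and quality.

Triads in G minor (harmonic minor): G minor (i), A diminished (ii°), B♭ augmented (III+), C minor (iv), D major (V), E♭ major (VI), F♯ diminished (vii°).
Triads in E♭ major: E♭ major (I), F minor (ii), G minor (iii), A♭ major (IV), B♭ major (V), C minor (vi), D diminished (vii°).
Shared triads with their functions: G minor (i in G minor, iii in E♭ major); C minor (iv in G minor, vi in E♭ major); E♭ major (VI in G minor, I in E♭ major).

Gm, Cm, E♭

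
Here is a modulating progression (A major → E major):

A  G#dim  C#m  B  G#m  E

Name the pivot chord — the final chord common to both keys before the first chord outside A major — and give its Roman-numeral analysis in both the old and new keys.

C#m — iii in A major, vi in E major

Chords diatonic to A major: A, Bm, C#m, D, E, F#m, G#dim.
Reading the progression, the first chord not in that set is B, so the modulation leaves A major there.
The chord immediately before B is C#m, which is diatonic to both keys: iii in A major and vi in E major.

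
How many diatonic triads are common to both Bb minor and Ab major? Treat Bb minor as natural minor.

Diatonic triads of Bb minor (natural minor): Bbm (i), Cdim (ii°), Db (III), Ebm (iv), Fm (v), Gb (VI), Ab (VII).
Diatonic triads of Ab major: Ab (I), Bbm (ii), Cm (iii), Db (IV), Eb (V), Fm (vi), Gdim (vii°).
Matching root and quality in both lists: Bbm, Db, Fm, Ab.
That gives 4 common triads.

4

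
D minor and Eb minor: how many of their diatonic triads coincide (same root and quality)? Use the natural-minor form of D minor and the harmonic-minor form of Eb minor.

1

Diatonic triads of D minor (natural minor): Dm (i), Edim (ii°), F (III), Gm (iv), Am (v), Bb (VI), C (VII).
Diatonic triads of Eb minor (harmonic minor): Ebm (i), Fdim (ii°), Gbaug (III+), Abm (iv), Bb (V), Cb (VI), Ddim (vii°).
Matching root and quality in both lists: Bb.
That gives 1 common triad.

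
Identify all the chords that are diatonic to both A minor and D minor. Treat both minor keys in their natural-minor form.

Triads in A minor (natural minor): Am (i), Bdim (ii°), C (III), Dm (iv), Em (v), F (VI), G (VII).
Triads in D minor (natural minor): Dm (i), Edim (ii°), F (III), Gm (iv), Am (v), B♭ (VI), C (VII).
Shared triads with their functions: Am (i in A minor, v in D minor); C (III in A minor, VII in D minor); Dm (iv in A minor, i in D minor); F (VI in A minor, III in D minor).

Am, C, Dm, F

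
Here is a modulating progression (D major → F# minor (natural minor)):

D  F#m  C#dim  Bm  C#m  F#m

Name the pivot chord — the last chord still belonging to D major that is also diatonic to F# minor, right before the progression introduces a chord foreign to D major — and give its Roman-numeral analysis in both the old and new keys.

Bm — vi in D major, iv in F# minor

Chords diatonic to D major: D, Em, F#m, G, A, Bm, C#dim.
Reading the progression, the first chord not in that set is C#m, so the modulation leaves D major there.
The chord immediately before C#m is Bm, which is diatonic to both keys: vi in D major and iv in F# minor.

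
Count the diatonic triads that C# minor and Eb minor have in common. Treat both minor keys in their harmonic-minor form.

0

Diatonic triads of C# minor (harmonic minor): C#m (i), D#dim (ii°), Eaug (III+), F#m (iv), G# (V), A (VI), B#dim (vii°).
Diatonic triads of Eb minor (harmonic minor): Ebm (i), Fdim (ii°), Gbaug (III+), Abm (iv), Bb (V), Cb (VI), Ddim (vii°).
No triad has the same root and quality in both keys.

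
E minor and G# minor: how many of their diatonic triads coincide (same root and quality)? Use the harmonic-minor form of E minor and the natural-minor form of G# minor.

Diatonic triads of E minor (harmonic minor): E minor (i), F# diminished (ii°), G augmented (III+), A minor (iv), B major (V), C major (VI), D# diminished (vii°).
Diatonic triads of G# minor (natural minor): G# minor (i), A# diminished (ii°), B major (III), C# minor (iv), D# minor (v), E major (VI), F# major (VII).
Matching root and quality in both lists: B major.
That gives 1 common triad.

1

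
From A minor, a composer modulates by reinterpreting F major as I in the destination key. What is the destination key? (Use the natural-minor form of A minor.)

F major

The numeral I denotes a major triad on scale degree 1. With F on degree 1, the tonic of the new key is F.
Degree 1 carries a major triad in major keys, so the destination is F major.
Check: the diatonic triads of F major are F (I), Gm (ii), Am (iii), Bb (IV), C (V), Dm (vi), Edim (vii°) — F major is indeed I.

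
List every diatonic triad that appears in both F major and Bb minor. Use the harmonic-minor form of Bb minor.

F

Triads in F major: F major (I), G minor (ii), A minor (iii), Bb major (IV), C major (V), D minor (vi), E diminished (vii°).
Triads in Bb minor (harmonic minor): Bb minor (i), C diminished (ii°), Db augmented (III+), Eb minor (iv), F major (V), Gb major (VI), A diminished (vii°).
Shared triads with their functions: F major (I in F major, V in Bb minor).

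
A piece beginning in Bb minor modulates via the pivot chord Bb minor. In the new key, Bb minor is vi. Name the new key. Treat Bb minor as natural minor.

The numeral vi denotes a minor triad on scale degree 6. With Bb on degree 6, the tonic of the new key is Db.
Degree 6 carries a minor triad in major keys, so the destination is Db major.
Check: the diatonic triads of Db major are Db (I), Ebm (ii), Fm (iii), Gb (IV), Ab (V), Bbm (vi), Cdim (vii°) — Bb minor is indeed vi.

Db major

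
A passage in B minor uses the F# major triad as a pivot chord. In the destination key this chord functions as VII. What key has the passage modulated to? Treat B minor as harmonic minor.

G# minor

The numeral VII denotes a major triad on scale degree 7. With F# on degree 7, the tonic of the new key is G#.
Degree 7 carries a major triad in natural-minor keys, so the destination is G# minor.
Check: the diatonic triads of G# minor (natural minor) are G#m (i), A#dim (ii°), B (III), C#m (iv), D#m (v), E (VI), F# (VII) — F# major is indeed VII.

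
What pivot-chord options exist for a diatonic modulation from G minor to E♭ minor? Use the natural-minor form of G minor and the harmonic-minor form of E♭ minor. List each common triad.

Triads in G minor (natural minor): Gm (i), Adim (ii°), B♭ (III), Cm (iv), Dm (v), E♭ (VI), F (VII).
Triads in E♭ minor (harmonic minor): E♭m (i), Fdim (ii°), G♭aug (III+), A♭m (iv), B♭ (V), C♭ (VI), Ddim (vii°).
Shared triads with their functions: B♭ (III in G minor, V in E♭ minor).

B♭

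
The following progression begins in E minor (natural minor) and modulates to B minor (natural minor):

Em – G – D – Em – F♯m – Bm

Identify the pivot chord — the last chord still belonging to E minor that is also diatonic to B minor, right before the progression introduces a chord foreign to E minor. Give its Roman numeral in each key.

Chords diatonic to E minor: Em, F♯dim, G, Am, Bm, C, D.
Reading the progression, the first chord not in that set is F♯m, so the modulation leaves E minor there.
The chord immediately before F♯m is Em, which is diatonic to both keys: i in E minor and iv in B minor.

Em — i in E minor, iv in B minor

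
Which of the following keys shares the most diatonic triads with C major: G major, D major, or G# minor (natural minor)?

G major

Triads of C major: C (I), Dm (ii), Em (iii), F (IV), G (V), Am (vi), Bdim (vii°).
G major shares 4: C, Em, G, Am.
D major shares 2: Em, G.
G# minor (natural minor) shares 0: none.
The most common triads (4) are shared with G major.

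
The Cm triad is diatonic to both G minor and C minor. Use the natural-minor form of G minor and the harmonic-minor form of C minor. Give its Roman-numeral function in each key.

The scale of G minor (natural minor) is G A Bb C D Eb F; C is degree 4, and the triad built there (C-Eb-G) is minor, so it is iv.
The scale of C minor (harmonic minor) is C D Eb F G Ab B; C is degree 1, and the triad built there (C-Eb-G) is minor, so it is i.

iv in G minor; i in C minor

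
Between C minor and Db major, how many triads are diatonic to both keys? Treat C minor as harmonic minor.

Diatonic triads of C minor (harmonic minor): C minor (i), D diminished (ii°), Eb augmented (III+), F minor (iv), G major (V), Ab major (VI), B diminished (vii°).
Diatonic triads of Db major: Db major (I), Eb minor (ii), F minor (iii), Gb major (IV), Ab major (V), Bb minor (vi), C diminished (vii°).
Matching root and quality in both lists: F minor, Ab major.
That gives 2 common triads.

2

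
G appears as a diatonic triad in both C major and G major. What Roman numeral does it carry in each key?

The scale of C major is C D E F G A B; G is degree 5, and the triad built there (G-B-D) is major, so it is V.
The scale of G major is G A B C D E F#; G is degree 1, and the triad built there (G-B-D) is major, so it is I.

V in C major; I in G major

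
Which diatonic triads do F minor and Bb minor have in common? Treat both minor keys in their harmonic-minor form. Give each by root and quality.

Triads in F minor (harmonic minor): Fm (i), Gdim (ii°), Abaug (III+), Bbm (iv), C (V), Db (VI), Edim (vii°).
Triads in Bb minor (harmonic minor): Bbm (i), Cdim (ii°), Dbaug (III+), Ebm (iv), F (V), Gb (VI), Adim (vii°).
Shared triads with their functions: Bbm (iv in F minor, i in Bb minor).

Bbm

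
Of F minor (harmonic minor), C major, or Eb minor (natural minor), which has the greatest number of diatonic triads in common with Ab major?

F minor

Triads of Ab major: Ab major (I), Bb minor (ii), C minor (iii), Db major (IV), Eb major (V), F minor (vi), G diminished (vii°).
F minor (harmonic minor) shares 4: Bbm, Db, Fm, Gdim.
C major shares 0: none.
Eb minor (natural minor) shares 2: Bbm, Db.
The most common triads (4) are shared with F minor.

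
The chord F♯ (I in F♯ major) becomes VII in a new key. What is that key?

The numeral VII denotes a major triad on scale degree 7. With F♯ on degree 7, the tonic of the new key is G♯.
Degree 7 carries a major triad in natural-minor keys, so the destination is G♯ minor.
Check: the diatonic triads of G♯ minor (natural minor) are G♯m (i), A♯dim (ii°), B (III), C♯m (iv), D♯m (v), E (VI), F♯ (VII) — F♯ is indeed VII.

G♯ minor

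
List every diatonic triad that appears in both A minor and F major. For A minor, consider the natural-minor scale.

Am, C, Dm, F

Triads in A minor (natural minor): Am (i), Bdim (ii°), C (III), Dm (iv), Em (v), F (VI), G (VII).
Triads in F major: F (I), Gm (ii), Am (iii), Bb (IV), C (V), Dm (vi), Edim (vii°).
Shared triads with their functions: Am (i in A minor, iii in F major); C (III in A minor, V in F major); Dm (iv in A minor, vi in F major); F (VI in A minor, I in F major).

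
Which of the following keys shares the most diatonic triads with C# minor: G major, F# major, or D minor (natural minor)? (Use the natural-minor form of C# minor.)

Triads of C# minor (natural minor): C# minor (i), D# diminished (ii°), E major (III), F# minor (iv), G# minor (v), A major (VI), B major (VII).
G major shares 0: none.
F# major shares 2: G#m, B.
D minor (natural minor) shares 0: none.
The most common triads (2) are shared with F# major.

F# major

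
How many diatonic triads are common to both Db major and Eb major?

2

Diatonic triads of Db major: Db (I), Ebm (ii), Fm (iii), Gb (IV), Ab (V), Bbm (vi), Cdim (vii°).
Diatonic triads of Eb major: Eb (I), Fm (ii), Gm (iii), Ab (IV), Bb (V), Cm (vi), Ddim (vii°).
Matching root and quality in both lists: Fm, Ab.
That gives 2 common triads.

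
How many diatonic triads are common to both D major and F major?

0

Diatonic triads of D major: D (I), Em (ii), F♯m (iii), G (IV), A (V), Bm (vi), C♯dim (vii°).
Diatonic triads of F major: F (I), Gm (ii), Am (iii), B♭ (IV), C (V), Dm (vi), Edim (vii°).
No triad has the same root and quality in both keys.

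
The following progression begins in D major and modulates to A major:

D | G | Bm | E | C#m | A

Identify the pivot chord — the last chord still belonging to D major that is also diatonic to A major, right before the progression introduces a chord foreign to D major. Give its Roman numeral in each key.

Chords diatonic to D major: D, Em, F#m, G, A, Bm, C#dim.
Reading the progression, the first chord not in that set is E, so the modulation leaves D major there.
The chord immediately before E is Bm, which is diatonic to both keys: vi in D major and ii in A major.

Bm — vi in D major, ii in A major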